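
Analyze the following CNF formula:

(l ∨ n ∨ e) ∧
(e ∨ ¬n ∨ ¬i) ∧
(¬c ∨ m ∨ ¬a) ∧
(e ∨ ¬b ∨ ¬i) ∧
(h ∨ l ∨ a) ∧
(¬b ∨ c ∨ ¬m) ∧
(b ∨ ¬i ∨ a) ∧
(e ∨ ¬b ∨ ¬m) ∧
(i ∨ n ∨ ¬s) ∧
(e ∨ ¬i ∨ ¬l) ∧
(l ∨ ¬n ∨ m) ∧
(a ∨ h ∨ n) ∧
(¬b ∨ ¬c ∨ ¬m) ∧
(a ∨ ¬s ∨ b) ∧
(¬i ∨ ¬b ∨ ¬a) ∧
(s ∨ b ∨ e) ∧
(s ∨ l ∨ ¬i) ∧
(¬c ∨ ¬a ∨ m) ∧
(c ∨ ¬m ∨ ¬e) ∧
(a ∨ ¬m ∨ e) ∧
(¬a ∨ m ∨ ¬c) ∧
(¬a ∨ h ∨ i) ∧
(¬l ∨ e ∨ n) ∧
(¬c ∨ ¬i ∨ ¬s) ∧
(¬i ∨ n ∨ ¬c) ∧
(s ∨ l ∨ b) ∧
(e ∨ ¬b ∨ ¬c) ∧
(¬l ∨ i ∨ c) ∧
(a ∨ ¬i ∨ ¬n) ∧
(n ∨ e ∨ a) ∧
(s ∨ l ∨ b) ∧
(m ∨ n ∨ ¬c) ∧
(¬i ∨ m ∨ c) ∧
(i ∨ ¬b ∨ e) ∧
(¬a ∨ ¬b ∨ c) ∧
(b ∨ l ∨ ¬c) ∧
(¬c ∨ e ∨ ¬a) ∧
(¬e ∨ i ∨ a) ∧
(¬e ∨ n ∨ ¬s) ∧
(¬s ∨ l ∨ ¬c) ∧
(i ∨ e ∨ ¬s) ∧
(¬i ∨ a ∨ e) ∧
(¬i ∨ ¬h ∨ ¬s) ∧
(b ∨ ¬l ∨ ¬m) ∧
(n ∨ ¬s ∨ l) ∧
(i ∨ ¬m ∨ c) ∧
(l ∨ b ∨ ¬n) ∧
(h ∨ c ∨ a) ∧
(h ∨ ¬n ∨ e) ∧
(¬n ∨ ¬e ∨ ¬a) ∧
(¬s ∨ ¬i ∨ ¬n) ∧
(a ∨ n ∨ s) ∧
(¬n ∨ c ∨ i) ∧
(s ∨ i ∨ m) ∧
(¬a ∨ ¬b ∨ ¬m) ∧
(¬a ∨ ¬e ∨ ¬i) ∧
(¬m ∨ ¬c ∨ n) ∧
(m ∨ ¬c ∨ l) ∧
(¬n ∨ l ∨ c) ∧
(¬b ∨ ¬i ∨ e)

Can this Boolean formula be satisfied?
No

No, the formula is not satisfiable.

No assignment of truth values to the variables can make all 60 clauses true simultaneously.

The formula is UNSAT (unsatisfiable).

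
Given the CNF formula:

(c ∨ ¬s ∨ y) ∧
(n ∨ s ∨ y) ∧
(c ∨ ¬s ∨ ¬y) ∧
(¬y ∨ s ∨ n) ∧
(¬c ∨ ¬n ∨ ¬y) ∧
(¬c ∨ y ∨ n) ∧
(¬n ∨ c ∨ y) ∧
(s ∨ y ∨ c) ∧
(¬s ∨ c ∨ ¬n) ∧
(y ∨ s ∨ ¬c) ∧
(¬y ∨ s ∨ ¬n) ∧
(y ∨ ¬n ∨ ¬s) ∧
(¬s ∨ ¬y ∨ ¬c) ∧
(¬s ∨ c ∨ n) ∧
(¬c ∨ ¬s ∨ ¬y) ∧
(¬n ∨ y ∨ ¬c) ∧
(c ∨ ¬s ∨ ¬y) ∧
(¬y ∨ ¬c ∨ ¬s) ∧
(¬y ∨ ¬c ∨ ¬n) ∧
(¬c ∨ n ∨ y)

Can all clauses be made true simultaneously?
No

No, the formula is not satisfiable.

No assignment of truth values to the variables can make all 20 clauses true simultaneously.

The formula is UNSAT (unsatisfiable).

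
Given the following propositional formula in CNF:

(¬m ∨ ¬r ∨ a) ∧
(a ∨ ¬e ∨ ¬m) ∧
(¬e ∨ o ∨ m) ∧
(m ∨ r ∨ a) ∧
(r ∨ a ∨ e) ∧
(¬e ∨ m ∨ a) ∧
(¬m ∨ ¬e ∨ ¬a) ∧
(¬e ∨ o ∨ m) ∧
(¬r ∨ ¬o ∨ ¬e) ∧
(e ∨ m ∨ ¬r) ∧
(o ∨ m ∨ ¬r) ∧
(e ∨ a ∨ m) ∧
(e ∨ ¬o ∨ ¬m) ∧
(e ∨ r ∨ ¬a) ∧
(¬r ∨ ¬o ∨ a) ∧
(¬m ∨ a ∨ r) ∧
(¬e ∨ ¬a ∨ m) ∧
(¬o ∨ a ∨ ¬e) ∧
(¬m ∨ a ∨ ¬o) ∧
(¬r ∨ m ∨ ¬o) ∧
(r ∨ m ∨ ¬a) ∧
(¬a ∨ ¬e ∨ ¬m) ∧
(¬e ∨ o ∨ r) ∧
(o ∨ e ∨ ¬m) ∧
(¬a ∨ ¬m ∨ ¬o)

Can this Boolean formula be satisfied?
No

No, the formula is not satisfiable.

No assignment of truth values to the variables can make all 25 clauses true simultaneously.

The formula is UNSAT (unsatisfiable).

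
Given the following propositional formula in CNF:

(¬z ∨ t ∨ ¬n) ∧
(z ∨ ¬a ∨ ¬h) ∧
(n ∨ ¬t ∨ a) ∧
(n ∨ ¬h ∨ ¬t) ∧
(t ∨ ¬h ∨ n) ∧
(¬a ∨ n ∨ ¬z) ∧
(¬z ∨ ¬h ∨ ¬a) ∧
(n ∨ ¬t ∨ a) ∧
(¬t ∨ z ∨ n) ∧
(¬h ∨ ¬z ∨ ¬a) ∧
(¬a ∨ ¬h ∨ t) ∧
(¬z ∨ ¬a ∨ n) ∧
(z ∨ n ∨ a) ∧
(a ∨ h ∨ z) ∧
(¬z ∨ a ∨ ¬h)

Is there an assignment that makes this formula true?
Yes

Yes, the formula is satisfiable.

One satisfying assignment is: a=False, n=False, t=False, h=False, z=True

Verification: With this assignment, all 15 clauses evaluate to true.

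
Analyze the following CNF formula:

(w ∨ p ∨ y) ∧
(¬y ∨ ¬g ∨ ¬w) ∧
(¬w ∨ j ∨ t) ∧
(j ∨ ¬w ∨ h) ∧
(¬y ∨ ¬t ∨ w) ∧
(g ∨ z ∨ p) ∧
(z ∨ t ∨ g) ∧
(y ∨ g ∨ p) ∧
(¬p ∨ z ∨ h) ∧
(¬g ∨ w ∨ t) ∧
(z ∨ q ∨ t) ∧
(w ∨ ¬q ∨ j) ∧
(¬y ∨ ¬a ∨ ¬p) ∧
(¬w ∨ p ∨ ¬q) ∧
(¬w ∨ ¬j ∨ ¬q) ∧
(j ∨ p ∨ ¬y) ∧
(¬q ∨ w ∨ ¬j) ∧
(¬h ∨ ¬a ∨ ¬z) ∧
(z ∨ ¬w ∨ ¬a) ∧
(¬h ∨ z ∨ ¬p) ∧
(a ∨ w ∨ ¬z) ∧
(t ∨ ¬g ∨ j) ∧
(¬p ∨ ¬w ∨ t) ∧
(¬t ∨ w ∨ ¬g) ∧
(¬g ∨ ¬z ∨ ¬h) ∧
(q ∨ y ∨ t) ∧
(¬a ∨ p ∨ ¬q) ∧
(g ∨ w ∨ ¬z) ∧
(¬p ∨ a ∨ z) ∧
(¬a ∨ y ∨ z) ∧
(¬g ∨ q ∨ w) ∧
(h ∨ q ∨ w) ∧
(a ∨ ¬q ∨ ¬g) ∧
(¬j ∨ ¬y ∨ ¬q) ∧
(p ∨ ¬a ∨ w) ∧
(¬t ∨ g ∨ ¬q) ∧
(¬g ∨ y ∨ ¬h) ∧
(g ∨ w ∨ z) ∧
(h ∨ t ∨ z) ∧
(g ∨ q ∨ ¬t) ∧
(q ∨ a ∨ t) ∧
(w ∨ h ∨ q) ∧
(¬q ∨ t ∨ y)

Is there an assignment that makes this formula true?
Yes

Yes, the formula is satisfiable.

One satisfying assignment is: h=False, j=True, p=False, g=True, t=True, z=False, y=False, w=True, q=False, a=False

Verification: With this assignment, all 43 clauses evaluate to true.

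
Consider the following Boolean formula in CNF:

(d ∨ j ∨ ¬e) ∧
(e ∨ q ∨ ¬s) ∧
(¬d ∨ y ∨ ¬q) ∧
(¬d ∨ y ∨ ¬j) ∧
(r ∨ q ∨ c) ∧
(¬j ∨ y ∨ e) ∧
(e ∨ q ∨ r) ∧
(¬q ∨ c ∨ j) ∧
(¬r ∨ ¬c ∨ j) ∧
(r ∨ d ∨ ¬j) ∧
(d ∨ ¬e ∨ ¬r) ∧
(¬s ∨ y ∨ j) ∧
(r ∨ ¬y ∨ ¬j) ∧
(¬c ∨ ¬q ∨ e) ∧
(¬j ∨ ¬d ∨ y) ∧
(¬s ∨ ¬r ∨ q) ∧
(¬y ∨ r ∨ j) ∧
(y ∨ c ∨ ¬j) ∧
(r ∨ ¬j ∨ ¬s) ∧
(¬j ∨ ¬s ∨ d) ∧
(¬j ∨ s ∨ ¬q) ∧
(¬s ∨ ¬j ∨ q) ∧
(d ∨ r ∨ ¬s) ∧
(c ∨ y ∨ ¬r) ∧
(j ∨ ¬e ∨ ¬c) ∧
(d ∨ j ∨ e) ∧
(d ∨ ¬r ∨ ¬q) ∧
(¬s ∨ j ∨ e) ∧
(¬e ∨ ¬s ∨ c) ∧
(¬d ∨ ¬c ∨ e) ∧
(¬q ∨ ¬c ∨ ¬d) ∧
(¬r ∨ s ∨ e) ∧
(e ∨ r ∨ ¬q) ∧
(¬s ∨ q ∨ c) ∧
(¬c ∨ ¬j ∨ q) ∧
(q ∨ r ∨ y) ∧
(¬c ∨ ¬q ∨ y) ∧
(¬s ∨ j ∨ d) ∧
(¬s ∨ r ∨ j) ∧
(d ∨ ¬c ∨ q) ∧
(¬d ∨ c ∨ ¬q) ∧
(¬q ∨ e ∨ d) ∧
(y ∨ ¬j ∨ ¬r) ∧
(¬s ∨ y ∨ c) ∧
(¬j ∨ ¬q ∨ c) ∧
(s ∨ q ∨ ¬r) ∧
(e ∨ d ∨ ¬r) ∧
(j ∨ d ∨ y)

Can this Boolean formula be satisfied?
No

No, the formula is not satisfiable.

No assignment of truth values to the variables can make all 48 clauses true simultaneously.

The formula is UNSAT (unsatisfiable).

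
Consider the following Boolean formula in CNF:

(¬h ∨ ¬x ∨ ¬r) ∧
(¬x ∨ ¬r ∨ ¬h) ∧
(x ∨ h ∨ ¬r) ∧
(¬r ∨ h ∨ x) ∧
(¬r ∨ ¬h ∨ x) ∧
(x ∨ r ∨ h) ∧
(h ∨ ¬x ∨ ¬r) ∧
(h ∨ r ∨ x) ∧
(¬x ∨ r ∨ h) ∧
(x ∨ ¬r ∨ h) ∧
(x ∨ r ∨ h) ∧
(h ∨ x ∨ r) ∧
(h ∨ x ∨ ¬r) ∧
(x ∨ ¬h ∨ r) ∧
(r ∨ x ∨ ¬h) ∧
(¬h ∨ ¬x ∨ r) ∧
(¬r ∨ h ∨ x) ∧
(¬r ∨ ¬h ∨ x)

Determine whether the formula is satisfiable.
No

No, the formula is not satisfiable.

No assignment of truth values to the variables can make all 18 clauses true simultaneously.

The formula is UNSAT (unsatisfiable).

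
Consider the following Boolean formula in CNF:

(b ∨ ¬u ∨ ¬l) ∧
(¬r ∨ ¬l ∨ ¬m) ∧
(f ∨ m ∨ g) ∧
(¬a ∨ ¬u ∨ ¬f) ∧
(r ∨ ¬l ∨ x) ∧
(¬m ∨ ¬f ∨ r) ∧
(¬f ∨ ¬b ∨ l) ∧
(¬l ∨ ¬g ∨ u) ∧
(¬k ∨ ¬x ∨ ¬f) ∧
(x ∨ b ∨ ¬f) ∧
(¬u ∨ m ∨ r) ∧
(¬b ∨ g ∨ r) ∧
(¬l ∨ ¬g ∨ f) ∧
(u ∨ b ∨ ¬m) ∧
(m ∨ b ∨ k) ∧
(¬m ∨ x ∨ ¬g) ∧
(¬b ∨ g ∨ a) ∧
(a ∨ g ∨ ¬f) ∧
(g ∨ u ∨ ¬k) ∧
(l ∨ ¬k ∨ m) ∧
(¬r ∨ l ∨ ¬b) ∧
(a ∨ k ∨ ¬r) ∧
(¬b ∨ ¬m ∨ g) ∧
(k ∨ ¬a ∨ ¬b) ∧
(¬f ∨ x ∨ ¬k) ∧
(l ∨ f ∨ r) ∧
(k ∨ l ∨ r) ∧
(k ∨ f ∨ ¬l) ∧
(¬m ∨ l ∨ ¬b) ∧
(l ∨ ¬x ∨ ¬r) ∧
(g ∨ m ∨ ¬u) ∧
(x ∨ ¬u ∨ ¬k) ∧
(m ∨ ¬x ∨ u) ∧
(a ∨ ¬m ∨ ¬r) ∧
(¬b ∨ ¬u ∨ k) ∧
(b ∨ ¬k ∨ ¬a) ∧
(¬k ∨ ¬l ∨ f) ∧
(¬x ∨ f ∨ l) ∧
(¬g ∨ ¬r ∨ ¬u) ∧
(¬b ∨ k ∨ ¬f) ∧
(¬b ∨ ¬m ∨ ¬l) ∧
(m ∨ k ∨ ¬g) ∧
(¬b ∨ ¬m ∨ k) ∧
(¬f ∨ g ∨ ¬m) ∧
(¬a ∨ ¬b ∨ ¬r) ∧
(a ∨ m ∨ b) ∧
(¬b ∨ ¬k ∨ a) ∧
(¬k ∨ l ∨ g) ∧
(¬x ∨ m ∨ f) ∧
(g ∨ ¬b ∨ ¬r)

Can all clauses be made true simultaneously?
Yes

Yes, the formula is satisfiable.

One satisfying assignment is: m=True, r=True, a=True, x=False, u=True, f=False, b=False, l=False, k=False, g=False

Verification: With this assignment, all 50 clauses evaluate to true.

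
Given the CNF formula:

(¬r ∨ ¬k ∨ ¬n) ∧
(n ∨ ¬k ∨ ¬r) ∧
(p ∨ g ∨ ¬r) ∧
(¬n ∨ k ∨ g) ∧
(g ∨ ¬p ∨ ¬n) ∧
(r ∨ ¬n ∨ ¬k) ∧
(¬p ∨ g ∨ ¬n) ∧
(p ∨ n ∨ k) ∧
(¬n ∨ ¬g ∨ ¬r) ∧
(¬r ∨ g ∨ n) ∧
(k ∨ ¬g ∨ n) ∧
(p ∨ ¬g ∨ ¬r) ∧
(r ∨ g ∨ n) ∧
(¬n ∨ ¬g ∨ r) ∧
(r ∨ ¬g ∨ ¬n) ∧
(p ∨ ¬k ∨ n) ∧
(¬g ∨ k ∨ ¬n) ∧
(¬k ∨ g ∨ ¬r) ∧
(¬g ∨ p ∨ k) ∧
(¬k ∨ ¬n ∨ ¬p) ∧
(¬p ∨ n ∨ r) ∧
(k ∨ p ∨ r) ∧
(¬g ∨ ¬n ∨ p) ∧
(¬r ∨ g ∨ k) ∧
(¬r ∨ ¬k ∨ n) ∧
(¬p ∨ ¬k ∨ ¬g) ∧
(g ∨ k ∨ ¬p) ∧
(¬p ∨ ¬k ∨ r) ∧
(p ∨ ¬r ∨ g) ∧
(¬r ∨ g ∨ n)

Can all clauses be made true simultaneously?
No

No, the formula is not satisfiable.

No assignment of truth values to the variables can make all 30 clauses true simultaneously.

The formula is UNSAT (unsatisfiable).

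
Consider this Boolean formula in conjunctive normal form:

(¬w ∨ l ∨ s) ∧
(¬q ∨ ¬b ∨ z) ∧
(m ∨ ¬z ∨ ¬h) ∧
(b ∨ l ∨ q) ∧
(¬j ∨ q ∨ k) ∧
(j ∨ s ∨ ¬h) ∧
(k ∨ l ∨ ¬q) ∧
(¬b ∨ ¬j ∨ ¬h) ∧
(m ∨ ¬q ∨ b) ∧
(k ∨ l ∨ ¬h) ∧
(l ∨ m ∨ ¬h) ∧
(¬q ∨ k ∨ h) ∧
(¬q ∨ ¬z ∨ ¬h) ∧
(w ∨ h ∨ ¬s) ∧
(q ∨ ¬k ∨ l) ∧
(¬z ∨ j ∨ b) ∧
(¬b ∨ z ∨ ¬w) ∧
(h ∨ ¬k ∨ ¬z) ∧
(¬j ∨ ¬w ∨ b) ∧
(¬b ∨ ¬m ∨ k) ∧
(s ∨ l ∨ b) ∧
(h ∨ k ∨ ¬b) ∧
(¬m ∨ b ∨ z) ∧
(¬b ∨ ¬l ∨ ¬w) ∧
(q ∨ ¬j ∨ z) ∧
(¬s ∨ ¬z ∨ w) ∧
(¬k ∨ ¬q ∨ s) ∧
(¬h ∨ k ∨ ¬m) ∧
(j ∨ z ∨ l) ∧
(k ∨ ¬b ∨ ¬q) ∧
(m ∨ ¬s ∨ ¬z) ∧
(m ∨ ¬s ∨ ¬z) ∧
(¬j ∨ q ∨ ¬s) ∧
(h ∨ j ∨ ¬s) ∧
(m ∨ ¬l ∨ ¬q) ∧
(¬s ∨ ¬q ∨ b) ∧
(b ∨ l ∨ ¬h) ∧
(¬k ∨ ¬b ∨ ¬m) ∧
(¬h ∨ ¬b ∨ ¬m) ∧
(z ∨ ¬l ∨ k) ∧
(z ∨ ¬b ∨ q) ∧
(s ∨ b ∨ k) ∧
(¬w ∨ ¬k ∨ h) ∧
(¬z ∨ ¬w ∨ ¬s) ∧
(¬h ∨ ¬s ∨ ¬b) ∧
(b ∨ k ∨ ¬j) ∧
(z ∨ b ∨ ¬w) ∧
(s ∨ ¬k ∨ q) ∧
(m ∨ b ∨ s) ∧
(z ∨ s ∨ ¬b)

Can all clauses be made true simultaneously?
Yes

Yes, the formula is satisfiable.

One satisfying assignment is: z=False, j=False, m=False, h=True, w=False, q=False, b=False, l=True, k=True, s=True

Verification: With this assignment, all 50 clauses evaluate to true.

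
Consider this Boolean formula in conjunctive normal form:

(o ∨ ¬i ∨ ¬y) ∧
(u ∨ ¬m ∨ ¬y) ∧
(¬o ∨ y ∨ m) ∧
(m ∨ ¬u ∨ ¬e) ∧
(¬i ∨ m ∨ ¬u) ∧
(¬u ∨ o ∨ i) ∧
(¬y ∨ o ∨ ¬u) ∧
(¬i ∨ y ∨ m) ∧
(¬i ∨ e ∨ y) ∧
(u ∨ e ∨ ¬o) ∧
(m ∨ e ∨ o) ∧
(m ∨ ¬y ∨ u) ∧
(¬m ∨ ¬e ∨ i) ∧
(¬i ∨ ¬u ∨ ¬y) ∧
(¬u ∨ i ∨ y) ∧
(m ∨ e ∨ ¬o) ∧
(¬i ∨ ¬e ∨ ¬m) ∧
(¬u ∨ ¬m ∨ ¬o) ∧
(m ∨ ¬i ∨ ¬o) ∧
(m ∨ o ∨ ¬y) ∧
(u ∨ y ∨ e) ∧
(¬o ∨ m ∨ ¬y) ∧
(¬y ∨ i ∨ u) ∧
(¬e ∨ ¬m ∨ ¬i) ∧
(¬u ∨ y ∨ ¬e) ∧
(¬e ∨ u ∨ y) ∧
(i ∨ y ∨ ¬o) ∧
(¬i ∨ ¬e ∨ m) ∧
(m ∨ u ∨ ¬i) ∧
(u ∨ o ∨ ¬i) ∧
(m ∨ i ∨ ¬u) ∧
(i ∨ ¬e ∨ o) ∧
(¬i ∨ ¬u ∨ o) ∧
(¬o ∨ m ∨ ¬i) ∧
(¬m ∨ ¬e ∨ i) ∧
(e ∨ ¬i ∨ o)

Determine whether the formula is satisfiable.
No

No, the formula is not satisfiable.

No assignment of truth values to the variables can make all 36 clauses true simultaneously.

The formula is UNSAT (unsatisfiable).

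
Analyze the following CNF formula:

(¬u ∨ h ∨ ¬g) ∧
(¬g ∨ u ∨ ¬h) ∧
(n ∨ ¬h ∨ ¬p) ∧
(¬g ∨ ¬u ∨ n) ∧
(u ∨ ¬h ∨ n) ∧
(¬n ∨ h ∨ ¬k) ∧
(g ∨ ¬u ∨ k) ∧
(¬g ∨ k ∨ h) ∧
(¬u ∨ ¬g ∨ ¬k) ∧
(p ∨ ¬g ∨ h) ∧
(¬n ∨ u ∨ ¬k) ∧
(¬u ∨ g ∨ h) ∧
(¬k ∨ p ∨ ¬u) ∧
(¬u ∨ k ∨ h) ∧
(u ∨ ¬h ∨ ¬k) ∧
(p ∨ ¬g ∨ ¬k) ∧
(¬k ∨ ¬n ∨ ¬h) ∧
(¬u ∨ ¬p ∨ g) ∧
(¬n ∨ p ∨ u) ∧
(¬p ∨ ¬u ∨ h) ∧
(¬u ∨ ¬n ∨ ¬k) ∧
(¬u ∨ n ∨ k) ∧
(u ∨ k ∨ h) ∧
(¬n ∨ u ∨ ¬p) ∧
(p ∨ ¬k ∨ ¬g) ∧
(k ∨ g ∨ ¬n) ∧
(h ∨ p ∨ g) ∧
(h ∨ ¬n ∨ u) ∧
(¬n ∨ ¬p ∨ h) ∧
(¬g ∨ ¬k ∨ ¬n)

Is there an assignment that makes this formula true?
Yes

Yes, the formula is satisfiable.

One satisfying assignment is: g=True, k=False, p=False, h=True, n=True, u=True

Verification: With this assignment, all 30 clauses evaluate to true.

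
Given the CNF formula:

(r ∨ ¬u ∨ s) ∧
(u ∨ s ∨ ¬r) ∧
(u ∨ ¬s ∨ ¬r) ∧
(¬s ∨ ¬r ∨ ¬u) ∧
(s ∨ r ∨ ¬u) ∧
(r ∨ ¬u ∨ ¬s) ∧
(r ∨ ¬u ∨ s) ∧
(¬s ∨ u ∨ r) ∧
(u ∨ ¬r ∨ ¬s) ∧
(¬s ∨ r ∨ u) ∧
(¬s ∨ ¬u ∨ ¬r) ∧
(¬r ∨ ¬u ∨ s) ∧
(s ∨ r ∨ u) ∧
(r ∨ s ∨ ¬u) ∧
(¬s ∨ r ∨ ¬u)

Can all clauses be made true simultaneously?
No

No, the formula is not satisfiable.

No assignment of truth values to the variables can make all 15 clauses true simultaneously.

The formula is UNSAT (unsatisfiable).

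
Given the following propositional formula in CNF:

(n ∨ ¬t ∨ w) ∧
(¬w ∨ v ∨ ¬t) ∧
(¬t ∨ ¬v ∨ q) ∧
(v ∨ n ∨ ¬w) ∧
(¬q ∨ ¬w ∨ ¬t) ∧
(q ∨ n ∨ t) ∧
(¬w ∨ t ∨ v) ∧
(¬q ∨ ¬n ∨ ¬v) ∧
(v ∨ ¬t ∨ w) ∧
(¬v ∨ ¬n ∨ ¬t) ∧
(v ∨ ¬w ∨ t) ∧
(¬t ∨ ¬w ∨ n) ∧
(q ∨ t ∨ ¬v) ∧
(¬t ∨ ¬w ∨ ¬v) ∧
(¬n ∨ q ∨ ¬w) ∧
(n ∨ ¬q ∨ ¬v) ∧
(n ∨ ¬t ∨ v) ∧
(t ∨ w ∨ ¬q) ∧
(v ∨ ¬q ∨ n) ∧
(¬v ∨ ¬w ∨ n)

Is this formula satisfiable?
Yes

Yes, the formula is satisfiable.

One satisfying assignment is: q=False, w=False, t=False, v=False, n=True

Verification: With this assignment, all 20 clauses evaluate to true.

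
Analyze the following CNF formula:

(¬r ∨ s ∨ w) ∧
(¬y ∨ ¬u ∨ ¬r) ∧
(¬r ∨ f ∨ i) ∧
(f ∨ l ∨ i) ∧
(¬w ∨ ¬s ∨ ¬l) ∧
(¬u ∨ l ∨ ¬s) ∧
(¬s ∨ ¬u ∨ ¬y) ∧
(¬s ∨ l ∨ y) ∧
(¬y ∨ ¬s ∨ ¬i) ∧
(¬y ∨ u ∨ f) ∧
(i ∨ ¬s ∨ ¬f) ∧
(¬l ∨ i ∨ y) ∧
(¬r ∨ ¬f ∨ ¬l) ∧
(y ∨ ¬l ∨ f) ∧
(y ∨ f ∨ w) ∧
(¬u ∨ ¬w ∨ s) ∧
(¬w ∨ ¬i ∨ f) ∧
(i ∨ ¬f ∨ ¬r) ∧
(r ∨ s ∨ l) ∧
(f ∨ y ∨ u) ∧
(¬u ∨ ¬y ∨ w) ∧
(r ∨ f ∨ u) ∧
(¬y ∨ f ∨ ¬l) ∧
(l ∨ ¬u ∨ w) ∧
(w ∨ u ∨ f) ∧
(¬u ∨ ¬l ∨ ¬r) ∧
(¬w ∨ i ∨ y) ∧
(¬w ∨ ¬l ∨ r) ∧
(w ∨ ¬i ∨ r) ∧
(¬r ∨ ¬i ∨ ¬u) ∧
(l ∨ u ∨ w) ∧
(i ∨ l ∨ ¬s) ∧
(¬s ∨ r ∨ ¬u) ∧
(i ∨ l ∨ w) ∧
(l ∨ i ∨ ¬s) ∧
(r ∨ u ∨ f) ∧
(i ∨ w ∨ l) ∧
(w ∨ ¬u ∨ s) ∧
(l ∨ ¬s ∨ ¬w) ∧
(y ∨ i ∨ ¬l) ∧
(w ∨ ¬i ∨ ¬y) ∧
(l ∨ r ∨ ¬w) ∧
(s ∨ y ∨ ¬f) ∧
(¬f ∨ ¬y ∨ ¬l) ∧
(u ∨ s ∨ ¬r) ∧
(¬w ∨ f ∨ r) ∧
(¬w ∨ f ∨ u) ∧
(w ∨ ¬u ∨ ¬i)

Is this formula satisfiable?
No

No, the formula is not satisfiable.

No assignment of truth values to the variables can make all 48 clauses true simultaneously.

The formula is UNSAT (unsatisfiable).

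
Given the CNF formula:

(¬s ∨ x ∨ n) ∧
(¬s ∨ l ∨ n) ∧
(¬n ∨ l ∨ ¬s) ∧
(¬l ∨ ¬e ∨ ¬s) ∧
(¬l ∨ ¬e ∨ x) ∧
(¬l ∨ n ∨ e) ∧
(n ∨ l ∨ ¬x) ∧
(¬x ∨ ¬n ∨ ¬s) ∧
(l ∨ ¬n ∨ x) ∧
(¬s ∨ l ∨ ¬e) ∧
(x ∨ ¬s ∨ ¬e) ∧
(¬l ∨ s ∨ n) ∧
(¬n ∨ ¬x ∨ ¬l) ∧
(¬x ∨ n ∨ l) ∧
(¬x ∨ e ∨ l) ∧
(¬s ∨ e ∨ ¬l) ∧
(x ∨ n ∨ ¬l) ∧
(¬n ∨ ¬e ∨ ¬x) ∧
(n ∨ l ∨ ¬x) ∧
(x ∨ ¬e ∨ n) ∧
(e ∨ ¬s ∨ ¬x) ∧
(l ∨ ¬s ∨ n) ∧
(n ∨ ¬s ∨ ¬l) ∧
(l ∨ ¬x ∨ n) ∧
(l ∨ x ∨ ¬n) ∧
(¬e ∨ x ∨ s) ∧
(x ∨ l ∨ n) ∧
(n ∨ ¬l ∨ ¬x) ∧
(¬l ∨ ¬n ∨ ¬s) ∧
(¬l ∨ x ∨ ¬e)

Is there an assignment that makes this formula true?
Yes

Yes, the formula is satisfiable.

One satisfying assignment is: s=False, e=False, l=True, x=False, n=True

Verification: With this assignment, all 30 clauses evaluate to true.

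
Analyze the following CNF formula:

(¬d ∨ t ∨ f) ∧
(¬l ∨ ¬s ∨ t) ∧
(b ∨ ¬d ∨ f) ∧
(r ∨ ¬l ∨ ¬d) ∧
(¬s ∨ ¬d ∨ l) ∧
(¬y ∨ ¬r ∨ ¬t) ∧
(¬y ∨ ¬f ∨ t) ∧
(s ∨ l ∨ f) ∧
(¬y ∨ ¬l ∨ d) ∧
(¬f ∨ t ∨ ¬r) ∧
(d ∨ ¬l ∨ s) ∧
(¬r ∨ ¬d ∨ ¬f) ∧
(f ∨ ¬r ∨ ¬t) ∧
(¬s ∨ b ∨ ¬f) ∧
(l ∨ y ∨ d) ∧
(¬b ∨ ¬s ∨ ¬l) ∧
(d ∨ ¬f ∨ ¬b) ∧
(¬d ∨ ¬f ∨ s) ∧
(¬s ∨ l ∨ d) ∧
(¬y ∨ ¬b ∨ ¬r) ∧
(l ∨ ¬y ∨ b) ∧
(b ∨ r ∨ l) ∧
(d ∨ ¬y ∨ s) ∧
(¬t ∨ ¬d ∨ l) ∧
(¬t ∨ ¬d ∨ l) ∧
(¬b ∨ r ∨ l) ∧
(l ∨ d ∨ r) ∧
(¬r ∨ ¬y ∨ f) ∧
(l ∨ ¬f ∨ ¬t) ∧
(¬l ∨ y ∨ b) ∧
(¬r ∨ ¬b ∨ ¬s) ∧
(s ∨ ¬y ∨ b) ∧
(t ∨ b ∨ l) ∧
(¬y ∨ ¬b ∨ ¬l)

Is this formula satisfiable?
No

No, the formula is not satisfiable.

No assignment of truth values to the variables can make all 34 clauses true simultaneously.

The formula is UNSAT (unsatisfiable).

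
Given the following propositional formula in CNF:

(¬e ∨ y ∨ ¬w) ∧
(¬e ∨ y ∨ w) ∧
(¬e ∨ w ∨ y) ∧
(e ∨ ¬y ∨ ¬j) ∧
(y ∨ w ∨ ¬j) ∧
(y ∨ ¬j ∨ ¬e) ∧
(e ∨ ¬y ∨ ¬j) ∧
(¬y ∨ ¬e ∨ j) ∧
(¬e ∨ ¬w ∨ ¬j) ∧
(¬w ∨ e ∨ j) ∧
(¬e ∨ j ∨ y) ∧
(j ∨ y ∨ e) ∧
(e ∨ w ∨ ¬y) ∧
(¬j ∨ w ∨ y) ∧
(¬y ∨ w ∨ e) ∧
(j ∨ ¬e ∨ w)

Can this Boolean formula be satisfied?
Yes

Yes, the formula is satisfiable.

One satisfying assignment is: w=False, j=True, e=True, y=True

Verification: With this assignment, all 16 clauses evaluate to true.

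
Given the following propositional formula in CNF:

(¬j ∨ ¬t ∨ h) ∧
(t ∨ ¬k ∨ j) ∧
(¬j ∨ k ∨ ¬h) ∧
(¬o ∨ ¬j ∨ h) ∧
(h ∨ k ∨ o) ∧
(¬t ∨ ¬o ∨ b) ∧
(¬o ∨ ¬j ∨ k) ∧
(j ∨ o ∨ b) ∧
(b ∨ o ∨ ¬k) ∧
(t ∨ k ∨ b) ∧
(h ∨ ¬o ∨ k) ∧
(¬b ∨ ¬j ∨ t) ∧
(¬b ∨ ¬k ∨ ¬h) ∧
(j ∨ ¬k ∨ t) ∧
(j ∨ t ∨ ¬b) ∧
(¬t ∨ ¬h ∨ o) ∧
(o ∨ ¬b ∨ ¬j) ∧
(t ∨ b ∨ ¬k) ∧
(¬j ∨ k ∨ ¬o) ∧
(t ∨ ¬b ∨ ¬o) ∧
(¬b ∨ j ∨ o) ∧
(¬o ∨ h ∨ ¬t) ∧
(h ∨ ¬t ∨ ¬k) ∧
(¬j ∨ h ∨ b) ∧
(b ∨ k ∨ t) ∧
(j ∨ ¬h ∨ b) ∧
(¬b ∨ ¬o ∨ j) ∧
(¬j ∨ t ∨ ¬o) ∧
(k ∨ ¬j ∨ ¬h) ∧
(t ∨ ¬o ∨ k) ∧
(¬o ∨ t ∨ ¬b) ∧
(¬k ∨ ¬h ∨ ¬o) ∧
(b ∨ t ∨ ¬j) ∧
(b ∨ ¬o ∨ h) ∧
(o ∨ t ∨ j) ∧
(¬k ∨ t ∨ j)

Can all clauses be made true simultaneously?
No

No, the formula is not satisfiable.

No assignment of truth values to the variables can make all 36 clauses true simultaneously.

The formula is UNSAT (unsatisfiable).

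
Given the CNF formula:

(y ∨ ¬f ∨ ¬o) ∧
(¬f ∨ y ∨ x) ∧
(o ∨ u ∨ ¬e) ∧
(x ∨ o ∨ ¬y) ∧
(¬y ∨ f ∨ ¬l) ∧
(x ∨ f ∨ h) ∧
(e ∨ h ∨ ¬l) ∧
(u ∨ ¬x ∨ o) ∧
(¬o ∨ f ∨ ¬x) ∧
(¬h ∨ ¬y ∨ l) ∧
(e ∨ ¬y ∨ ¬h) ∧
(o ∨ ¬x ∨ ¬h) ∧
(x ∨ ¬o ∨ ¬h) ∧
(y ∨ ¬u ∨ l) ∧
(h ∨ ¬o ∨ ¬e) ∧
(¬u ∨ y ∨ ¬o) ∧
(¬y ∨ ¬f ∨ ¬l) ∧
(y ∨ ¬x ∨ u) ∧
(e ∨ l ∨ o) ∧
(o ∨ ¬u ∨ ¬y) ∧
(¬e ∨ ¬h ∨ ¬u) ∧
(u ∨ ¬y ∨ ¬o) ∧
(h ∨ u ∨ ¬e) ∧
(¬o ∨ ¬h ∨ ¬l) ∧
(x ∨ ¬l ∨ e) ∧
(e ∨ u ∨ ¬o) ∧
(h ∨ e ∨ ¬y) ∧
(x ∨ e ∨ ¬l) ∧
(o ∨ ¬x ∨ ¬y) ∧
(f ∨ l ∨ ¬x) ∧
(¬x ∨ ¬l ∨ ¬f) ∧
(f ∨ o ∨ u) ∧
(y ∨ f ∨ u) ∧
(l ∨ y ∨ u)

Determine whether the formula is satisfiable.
Yes

Yes, the formula is satisfiable.

One satisfying assignment is: l=True, e=True, y=False, u=True, o=False, f=False, h=False, x=True

Verification: With this assignment, all 34 clauses evaluate to true.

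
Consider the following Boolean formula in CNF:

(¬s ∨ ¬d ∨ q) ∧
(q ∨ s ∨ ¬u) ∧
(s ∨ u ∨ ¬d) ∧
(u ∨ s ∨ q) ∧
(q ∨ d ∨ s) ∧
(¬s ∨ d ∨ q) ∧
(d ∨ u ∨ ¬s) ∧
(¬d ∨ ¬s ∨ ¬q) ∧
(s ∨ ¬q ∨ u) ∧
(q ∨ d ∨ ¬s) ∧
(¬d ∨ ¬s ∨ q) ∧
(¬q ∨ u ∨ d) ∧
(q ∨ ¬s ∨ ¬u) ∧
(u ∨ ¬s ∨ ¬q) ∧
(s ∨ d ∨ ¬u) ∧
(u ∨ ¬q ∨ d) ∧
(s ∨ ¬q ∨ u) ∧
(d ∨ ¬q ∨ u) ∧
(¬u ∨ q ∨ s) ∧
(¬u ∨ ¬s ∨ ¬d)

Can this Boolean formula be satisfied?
Yes

Yes, the formula is satisfiable.

One satisfying assignment is: d=True, s=False, q=True, u=True

Verification: With this assignment, all 20 clauses evaluate to true.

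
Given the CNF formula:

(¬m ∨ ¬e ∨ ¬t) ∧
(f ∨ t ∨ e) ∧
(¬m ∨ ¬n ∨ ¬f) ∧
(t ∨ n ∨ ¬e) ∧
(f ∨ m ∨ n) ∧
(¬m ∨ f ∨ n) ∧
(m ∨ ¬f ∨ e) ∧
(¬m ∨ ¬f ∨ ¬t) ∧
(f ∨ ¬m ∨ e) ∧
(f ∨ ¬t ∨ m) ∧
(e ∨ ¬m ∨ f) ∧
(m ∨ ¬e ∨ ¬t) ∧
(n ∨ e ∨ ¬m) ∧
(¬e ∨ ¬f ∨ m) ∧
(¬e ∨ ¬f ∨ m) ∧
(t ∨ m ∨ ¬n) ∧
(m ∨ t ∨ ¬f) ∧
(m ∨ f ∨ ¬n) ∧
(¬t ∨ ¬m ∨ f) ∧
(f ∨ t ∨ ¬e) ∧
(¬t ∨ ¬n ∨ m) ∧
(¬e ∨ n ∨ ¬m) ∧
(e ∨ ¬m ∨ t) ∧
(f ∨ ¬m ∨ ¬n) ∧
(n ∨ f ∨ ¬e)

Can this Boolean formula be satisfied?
No

No, the formula is not satisfiable.

No assignment of truth values to the variables can make all 25 clauses true simultaneously.

The formula is UNSAT (unsatisfiable).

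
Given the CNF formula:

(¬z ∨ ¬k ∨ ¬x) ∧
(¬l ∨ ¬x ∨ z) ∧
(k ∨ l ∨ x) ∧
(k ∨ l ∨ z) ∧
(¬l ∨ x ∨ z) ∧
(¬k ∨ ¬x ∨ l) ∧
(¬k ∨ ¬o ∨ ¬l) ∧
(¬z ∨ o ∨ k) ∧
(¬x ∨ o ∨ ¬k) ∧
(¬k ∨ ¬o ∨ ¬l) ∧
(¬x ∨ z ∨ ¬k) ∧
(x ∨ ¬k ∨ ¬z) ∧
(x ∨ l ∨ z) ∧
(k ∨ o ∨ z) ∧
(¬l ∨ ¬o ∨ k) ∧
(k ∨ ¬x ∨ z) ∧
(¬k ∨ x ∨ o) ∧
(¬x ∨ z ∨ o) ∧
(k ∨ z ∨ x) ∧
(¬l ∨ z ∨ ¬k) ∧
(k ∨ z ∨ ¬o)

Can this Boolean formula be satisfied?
Yes

Yes, the formula is satisfiable.

One satisfying assignment is: z=True, o=True, x=True, l=False, k=False

Verification: With this assignment, all 21 clauses evaluate to true.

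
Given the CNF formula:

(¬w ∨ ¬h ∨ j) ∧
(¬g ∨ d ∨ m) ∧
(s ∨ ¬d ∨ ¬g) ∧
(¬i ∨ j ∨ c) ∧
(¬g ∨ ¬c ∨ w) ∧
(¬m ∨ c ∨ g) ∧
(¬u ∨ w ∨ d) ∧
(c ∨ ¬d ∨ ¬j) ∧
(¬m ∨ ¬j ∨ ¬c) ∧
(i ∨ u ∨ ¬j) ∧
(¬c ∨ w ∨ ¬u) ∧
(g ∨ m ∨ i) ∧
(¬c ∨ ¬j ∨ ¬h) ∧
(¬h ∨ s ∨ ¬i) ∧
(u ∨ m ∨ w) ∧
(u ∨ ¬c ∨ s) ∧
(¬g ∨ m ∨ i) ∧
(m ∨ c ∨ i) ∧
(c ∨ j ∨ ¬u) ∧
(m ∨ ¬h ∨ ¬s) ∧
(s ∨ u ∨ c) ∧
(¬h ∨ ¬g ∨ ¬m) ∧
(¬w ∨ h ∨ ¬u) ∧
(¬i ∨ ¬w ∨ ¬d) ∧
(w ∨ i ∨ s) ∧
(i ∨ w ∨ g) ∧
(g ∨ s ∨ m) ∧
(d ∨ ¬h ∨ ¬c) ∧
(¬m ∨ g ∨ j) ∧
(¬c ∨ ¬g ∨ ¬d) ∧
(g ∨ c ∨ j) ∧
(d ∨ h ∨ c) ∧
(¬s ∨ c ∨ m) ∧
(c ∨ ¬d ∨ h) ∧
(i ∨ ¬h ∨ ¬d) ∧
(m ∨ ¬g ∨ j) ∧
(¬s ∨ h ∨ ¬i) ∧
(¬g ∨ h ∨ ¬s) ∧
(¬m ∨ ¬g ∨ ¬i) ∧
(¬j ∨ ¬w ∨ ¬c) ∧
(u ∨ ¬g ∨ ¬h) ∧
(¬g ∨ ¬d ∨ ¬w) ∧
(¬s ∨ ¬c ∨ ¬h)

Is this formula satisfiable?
No

No, the formula is not satisfiable.

No assignment of truth values to the variables can make all 43 clauses true simultaneously.

The formula is UNSAT (unsatisfiable).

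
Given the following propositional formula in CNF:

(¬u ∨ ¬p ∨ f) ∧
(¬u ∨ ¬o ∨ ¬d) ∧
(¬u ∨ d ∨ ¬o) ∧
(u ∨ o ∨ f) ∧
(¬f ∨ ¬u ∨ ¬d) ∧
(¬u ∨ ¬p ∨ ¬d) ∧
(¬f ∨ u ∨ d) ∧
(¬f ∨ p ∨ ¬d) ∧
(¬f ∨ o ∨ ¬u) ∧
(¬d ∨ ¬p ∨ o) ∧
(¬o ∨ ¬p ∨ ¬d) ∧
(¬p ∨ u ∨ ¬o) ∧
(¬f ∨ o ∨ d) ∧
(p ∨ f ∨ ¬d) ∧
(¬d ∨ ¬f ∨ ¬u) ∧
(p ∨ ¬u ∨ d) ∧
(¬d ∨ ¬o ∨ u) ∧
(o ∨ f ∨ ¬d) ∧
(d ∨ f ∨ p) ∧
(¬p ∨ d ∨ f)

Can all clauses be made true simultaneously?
No

No, the formula is not satisfiable.

No assignment of truth values to the variables can make all 20 clauses true simultaneously.

The formula is UNSAT (unsatisfiable).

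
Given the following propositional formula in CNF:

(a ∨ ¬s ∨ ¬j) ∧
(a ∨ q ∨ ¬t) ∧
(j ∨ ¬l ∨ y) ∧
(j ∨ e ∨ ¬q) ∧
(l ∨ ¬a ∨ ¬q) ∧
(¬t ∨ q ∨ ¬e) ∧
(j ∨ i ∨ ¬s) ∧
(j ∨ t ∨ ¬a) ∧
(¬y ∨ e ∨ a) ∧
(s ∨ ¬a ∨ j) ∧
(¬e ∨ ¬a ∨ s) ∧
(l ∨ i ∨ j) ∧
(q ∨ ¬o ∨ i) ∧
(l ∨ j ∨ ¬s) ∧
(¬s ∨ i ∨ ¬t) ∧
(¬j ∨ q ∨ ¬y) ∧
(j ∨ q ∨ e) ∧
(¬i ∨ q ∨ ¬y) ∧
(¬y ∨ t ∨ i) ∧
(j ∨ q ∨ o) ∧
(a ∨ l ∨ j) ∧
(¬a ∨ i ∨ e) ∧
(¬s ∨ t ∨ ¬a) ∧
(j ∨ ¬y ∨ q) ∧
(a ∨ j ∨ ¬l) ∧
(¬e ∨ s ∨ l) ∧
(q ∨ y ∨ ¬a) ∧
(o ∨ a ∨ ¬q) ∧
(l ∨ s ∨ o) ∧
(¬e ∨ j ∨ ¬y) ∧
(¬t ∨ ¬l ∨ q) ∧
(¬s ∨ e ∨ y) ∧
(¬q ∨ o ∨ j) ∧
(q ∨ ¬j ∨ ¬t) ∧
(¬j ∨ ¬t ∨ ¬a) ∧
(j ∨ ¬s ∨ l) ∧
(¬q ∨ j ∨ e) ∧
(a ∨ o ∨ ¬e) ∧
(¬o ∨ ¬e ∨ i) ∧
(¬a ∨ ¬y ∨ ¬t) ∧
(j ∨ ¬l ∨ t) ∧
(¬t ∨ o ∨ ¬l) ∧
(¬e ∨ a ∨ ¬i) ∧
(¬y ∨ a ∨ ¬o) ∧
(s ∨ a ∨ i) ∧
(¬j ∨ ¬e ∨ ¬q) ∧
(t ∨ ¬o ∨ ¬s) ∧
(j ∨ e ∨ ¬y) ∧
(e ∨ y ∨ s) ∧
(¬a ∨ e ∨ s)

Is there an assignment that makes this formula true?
No

No, the formula is not satisfiable.

No assignment of truth values to the variables can make all 50 clauses true simultaneously.

The formula is UNSAT (unsatisfiable).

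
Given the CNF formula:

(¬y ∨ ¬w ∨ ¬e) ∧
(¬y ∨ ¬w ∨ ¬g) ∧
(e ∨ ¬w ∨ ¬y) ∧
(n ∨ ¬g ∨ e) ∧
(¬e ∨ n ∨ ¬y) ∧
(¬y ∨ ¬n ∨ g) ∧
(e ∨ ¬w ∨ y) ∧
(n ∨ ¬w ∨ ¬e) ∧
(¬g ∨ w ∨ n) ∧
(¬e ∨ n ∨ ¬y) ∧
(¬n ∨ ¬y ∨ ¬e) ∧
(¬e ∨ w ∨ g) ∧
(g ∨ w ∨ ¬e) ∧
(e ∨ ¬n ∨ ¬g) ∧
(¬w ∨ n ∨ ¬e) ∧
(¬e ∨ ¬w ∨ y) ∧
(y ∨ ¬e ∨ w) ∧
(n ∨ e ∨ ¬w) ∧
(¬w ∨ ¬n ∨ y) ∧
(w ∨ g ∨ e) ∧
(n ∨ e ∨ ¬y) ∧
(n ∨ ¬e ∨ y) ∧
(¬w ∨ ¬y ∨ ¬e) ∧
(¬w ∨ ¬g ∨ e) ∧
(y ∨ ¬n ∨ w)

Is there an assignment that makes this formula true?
No

No, the formula is not satisfiable.

No assignment of truth values to the variables can make all 25 clauses true simultaneously.

The formula is UNSAT (unsatisfiable).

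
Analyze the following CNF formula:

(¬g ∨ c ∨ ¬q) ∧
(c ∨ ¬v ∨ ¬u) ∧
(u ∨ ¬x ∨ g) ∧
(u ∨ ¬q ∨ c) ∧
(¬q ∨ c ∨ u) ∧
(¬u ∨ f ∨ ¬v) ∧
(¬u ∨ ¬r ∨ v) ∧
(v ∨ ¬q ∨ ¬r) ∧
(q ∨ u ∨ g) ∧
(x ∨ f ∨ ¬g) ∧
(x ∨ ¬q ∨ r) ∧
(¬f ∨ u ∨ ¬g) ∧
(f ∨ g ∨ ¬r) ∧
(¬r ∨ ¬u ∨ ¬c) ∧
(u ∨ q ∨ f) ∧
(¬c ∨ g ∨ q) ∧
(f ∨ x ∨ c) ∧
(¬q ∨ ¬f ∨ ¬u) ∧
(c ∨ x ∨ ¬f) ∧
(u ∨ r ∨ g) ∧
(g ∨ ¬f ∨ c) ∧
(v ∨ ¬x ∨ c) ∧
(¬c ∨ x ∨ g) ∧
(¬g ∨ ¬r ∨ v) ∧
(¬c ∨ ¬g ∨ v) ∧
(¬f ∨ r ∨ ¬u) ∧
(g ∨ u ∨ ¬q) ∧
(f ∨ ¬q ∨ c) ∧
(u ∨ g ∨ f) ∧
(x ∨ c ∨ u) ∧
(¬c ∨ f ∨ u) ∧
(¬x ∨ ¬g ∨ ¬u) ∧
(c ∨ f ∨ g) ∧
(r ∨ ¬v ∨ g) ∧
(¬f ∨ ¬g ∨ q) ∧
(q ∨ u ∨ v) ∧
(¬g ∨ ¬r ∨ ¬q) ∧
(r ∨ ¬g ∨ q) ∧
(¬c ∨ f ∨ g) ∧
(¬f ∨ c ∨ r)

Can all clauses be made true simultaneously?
No

No, the formula is not satisfiable.

No assignment of truth values to the variables can make all 40 clauses true simultaneously.

The formula is UNSAT (unsatisfiable).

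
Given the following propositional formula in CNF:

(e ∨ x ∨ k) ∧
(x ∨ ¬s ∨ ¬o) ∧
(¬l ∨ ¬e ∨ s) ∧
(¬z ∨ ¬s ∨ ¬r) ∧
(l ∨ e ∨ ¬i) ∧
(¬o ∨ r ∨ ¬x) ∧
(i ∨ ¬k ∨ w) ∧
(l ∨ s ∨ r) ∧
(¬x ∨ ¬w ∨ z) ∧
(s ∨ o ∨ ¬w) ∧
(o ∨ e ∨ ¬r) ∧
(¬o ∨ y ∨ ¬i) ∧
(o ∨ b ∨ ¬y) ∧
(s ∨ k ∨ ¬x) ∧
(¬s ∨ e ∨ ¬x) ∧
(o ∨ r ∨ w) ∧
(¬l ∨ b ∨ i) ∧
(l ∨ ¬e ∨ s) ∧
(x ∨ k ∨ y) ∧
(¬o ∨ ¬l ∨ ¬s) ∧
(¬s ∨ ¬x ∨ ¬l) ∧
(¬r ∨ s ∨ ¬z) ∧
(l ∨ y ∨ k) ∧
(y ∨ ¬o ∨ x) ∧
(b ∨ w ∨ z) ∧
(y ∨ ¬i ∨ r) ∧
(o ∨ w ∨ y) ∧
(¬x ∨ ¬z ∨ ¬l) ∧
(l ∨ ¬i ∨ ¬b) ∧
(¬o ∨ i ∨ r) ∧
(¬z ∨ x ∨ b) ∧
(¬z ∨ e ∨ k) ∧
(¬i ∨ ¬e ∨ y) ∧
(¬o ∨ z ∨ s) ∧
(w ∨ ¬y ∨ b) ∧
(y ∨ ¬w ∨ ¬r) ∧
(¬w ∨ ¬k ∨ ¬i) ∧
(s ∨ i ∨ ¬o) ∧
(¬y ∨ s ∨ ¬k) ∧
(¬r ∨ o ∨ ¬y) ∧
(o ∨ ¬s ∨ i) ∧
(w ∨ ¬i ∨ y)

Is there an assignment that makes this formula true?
Yes

Yes, the formula is satisfiable.

One satisfying assignment is: o=True, y=True, k=False, w=False, i=False, s=True, r=True, z=False, x=True, l=False, e=True, b=True

Verification: With this assignment, all 42 clauses evaluate to true.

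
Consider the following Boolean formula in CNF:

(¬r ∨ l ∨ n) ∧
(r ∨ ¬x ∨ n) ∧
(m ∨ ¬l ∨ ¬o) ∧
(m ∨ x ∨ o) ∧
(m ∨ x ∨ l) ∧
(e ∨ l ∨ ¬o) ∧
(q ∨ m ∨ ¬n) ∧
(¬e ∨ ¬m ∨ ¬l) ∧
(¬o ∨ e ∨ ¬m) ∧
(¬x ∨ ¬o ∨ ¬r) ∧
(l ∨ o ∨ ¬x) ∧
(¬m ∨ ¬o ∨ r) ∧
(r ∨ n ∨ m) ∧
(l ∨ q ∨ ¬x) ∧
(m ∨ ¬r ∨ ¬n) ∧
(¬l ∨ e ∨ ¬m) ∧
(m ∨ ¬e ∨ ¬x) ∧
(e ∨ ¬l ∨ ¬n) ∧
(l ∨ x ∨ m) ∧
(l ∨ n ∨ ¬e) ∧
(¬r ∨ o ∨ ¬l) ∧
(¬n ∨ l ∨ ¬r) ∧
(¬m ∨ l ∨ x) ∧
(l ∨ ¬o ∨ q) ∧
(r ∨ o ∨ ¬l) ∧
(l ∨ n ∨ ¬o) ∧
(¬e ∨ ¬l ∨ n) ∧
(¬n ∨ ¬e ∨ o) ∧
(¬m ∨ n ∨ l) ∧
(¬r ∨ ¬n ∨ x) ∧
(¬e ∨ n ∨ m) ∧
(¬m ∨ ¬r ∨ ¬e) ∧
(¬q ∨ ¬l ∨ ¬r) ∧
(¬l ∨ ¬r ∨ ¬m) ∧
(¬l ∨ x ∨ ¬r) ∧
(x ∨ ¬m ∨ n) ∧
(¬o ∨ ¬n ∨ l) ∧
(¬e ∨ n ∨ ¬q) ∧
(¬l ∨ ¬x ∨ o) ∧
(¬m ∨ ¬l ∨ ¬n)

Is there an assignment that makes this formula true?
No

No, the formula is not satisfiable.

No assignment of truth values to the variables can make all 40 clauses true simultaneously.

The formula is UNSAT (unsatisfiable).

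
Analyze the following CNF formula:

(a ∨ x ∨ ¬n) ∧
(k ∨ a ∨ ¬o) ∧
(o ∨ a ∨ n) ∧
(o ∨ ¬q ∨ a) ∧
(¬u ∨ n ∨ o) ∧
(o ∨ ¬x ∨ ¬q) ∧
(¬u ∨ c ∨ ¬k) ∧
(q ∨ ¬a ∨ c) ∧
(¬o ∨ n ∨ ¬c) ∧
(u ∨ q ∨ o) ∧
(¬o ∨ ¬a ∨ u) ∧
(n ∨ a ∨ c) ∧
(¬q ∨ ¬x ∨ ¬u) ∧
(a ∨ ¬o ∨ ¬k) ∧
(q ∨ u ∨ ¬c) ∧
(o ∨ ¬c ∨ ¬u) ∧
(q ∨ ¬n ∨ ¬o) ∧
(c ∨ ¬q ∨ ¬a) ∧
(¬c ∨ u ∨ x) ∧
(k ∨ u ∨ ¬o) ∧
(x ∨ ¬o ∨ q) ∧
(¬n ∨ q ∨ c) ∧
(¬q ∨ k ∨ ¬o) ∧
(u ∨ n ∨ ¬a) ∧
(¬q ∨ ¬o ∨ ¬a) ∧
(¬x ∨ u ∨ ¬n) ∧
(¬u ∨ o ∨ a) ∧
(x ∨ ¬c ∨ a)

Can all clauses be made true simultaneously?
No

No, the formula is not satisfiable.

No assignment of truth values to the variables can make all 28 clauses true simultaneously.

The formula is UNSAT (unsatisfiable).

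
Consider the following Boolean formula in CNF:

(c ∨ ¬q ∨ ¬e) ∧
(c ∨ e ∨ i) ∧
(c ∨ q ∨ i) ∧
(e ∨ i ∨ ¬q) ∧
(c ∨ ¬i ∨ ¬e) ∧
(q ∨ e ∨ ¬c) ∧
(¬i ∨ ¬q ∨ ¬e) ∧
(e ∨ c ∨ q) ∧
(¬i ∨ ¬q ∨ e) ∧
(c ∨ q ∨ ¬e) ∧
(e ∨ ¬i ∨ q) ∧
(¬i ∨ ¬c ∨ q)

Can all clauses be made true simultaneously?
Yes

Yes, the formula is satisfiable.

One satisfying assignment is: i=False, c=True, e=True, q=False

Verification: With this assignment, all 12 clauses evaluate to true.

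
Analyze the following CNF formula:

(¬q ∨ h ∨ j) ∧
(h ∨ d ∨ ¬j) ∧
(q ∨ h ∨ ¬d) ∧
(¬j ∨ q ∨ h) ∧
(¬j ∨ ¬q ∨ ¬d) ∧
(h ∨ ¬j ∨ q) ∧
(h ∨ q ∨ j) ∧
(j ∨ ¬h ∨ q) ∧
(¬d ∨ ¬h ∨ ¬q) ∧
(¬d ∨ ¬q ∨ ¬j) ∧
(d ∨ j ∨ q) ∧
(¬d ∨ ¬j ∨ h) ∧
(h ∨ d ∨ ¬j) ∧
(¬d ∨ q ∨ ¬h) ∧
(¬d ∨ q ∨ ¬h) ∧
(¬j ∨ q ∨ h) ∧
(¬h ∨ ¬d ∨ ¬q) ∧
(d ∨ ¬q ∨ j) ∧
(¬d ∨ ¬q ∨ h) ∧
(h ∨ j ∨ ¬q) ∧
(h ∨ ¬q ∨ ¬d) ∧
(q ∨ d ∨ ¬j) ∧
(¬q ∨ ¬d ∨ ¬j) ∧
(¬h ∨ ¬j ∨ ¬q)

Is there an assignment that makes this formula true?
No

No, the formula is not satisfiable.

No assignment of truth values to the variables can make all 24 clauses true simultaneously.

The formula is UNSAT (unsatisfiable).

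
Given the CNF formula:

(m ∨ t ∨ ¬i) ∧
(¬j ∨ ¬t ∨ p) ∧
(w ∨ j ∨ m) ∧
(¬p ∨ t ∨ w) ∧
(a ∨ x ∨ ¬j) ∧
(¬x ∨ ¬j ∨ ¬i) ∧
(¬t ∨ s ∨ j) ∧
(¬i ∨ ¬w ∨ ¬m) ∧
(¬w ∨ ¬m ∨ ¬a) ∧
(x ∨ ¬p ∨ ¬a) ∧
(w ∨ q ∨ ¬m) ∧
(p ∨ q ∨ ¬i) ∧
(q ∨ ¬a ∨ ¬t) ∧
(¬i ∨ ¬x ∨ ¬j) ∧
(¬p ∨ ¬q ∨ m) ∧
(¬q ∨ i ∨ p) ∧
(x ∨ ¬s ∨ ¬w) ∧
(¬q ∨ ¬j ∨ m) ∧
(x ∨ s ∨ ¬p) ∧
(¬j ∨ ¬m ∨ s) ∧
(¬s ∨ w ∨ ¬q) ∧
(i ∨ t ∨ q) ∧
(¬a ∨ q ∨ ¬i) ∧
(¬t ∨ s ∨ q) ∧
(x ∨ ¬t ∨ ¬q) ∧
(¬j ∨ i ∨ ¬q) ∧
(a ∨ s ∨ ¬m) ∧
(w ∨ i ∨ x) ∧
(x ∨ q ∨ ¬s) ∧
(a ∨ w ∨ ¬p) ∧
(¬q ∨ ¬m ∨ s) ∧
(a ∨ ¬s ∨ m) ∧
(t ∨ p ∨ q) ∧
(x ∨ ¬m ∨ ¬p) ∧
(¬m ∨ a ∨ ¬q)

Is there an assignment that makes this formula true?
Yes

Yes, the formula is satisfiable.

One satisfying assignment is: j=False, q=False, w=True, x=True, p=True, m=True, i=False, a=False, t=True, s=True

Verification: With this assignment, all 35 clauses evaluate to true.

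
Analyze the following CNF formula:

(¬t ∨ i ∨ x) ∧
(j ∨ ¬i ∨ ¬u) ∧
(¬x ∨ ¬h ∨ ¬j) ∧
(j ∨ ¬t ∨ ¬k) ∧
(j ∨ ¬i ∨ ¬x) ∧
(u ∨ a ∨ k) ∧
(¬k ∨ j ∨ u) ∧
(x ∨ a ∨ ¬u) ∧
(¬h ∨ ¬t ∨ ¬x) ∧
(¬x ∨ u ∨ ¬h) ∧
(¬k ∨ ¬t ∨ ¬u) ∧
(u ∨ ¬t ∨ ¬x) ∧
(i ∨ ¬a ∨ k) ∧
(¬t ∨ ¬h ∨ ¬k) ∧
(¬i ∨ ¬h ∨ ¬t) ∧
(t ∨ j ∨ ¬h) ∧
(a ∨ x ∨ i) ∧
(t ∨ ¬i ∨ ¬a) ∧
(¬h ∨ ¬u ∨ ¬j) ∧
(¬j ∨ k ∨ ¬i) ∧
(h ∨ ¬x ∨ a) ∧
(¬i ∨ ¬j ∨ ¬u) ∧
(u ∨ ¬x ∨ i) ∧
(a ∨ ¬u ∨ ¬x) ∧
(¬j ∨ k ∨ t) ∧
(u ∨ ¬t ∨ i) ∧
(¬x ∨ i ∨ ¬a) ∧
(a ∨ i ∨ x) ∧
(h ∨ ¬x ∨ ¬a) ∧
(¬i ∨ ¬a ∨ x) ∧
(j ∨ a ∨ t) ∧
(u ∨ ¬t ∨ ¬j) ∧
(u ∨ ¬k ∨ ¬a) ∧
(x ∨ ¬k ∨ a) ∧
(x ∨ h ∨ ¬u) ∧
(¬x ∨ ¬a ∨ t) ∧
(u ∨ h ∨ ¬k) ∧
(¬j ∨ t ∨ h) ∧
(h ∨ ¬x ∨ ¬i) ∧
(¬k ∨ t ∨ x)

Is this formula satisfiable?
No

No, the formula is not satisfiable.

No assignment of truth values to the variables can make all 40 clauses true simultaneously.

The formula is UNSAT (unsatisfiable).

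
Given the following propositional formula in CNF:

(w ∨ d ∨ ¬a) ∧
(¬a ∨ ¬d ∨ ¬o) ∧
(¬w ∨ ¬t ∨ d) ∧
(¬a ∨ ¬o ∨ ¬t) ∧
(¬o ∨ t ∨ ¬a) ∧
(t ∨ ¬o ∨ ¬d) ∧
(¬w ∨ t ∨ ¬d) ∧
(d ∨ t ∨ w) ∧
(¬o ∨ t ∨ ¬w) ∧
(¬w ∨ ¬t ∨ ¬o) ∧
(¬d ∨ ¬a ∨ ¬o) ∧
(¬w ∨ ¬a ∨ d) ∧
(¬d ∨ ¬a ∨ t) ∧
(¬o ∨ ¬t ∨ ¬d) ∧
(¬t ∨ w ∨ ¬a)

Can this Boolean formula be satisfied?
Yes

Yes, the formula is satisfiable.

One satisfying assignment is: w=True, a=False, t=False, o=False, d=False

Verification: With this assignment, all 15 clauses evaluate to true.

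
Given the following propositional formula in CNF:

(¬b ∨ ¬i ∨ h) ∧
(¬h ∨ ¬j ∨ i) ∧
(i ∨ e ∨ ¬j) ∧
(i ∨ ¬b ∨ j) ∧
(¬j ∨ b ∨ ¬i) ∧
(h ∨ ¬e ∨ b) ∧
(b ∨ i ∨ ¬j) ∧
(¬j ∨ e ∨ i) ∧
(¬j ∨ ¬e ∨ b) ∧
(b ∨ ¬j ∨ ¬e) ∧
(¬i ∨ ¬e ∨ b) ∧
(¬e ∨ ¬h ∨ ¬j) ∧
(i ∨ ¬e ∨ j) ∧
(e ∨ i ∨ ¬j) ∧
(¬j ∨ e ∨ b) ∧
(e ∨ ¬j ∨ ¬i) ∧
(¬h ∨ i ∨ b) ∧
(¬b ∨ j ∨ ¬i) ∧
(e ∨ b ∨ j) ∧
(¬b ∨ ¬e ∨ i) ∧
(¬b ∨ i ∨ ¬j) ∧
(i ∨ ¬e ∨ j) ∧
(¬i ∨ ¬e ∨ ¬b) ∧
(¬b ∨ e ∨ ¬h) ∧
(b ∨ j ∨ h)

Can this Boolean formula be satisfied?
No

No, the formula is not satisfiable.

No assignment of truth values to the variables can make all 25 clauses true simultaneously.

The formula is UNSAT (unsatisfiable).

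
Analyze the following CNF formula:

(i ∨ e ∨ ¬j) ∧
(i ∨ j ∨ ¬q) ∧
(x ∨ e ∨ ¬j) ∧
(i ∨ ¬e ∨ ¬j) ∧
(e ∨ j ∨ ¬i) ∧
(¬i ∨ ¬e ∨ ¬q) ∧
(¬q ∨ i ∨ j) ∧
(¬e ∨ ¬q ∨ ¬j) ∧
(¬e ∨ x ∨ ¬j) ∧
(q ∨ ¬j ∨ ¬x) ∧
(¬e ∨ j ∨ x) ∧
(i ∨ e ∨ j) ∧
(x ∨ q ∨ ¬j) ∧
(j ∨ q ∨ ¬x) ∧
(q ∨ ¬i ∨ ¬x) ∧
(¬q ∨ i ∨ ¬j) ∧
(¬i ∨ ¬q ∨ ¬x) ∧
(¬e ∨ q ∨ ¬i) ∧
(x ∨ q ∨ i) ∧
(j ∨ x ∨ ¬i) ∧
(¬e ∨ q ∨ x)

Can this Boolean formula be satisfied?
No

No, the formula is not satisfiable.

No assignment of truth values to the variables can make all 21 clauses true simultaneously.

The formula is UNSAT (unsatisfiable).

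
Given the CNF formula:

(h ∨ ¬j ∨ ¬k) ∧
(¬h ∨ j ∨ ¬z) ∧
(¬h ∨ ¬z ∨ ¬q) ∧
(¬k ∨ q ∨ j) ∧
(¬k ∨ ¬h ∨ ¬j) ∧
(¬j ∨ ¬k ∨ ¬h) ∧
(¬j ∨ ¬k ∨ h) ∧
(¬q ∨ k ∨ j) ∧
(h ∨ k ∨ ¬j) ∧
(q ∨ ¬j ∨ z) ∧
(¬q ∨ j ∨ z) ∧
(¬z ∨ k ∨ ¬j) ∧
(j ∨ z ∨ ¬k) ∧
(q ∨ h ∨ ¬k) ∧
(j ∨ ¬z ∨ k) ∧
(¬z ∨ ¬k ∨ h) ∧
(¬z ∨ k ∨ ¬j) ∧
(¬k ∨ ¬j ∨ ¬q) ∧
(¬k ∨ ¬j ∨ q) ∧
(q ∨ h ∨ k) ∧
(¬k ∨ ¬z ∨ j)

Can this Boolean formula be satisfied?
Yes

Yes, the formula is satisfiable.

One satisfying assignment is: z=False, q=False, j=False, h=True, k=False

Verification: With this assignment, all 21 clauses evaluate to true.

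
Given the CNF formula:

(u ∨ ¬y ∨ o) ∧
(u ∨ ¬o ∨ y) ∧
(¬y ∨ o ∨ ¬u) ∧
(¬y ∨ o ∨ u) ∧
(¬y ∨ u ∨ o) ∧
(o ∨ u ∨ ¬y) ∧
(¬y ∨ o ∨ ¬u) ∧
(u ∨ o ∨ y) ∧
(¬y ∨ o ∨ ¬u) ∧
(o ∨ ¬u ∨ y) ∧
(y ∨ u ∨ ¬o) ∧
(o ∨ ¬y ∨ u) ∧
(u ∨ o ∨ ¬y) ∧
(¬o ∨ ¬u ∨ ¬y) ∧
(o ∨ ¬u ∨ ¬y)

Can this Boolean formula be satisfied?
Yes

Yes, the formula is satisfiable.

One satisfying assignment is: u=True, y=False, o=True

Verification: With this assignment, all 15 clauses evaluate to true.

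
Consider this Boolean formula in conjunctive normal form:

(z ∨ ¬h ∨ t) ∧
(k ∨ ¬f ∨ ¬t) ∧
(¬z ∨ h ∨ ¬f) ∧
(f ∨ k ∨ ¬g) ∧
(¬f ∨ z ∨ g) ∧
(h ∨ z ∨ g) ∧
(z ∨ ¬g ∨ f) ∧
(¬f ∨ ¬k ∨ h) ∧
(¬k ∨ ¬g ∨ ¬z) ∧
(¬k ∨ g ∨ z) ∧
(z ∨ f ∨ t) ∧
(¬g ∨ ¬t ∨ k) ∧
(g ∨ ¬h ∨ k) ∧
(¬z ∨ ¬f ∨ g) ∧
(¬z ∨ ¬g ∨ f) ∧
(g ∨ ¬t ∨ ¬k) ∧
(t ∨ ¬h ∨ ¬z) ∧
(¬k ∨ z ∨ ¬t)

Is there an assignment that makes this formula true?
Yes

Yes, the formula is satisfiable.

One satisfying assignment is: t=False, g=False, h=False, f=False, k=False, z=True

Verification: With this assignment, all 18 clauses evaluate to true.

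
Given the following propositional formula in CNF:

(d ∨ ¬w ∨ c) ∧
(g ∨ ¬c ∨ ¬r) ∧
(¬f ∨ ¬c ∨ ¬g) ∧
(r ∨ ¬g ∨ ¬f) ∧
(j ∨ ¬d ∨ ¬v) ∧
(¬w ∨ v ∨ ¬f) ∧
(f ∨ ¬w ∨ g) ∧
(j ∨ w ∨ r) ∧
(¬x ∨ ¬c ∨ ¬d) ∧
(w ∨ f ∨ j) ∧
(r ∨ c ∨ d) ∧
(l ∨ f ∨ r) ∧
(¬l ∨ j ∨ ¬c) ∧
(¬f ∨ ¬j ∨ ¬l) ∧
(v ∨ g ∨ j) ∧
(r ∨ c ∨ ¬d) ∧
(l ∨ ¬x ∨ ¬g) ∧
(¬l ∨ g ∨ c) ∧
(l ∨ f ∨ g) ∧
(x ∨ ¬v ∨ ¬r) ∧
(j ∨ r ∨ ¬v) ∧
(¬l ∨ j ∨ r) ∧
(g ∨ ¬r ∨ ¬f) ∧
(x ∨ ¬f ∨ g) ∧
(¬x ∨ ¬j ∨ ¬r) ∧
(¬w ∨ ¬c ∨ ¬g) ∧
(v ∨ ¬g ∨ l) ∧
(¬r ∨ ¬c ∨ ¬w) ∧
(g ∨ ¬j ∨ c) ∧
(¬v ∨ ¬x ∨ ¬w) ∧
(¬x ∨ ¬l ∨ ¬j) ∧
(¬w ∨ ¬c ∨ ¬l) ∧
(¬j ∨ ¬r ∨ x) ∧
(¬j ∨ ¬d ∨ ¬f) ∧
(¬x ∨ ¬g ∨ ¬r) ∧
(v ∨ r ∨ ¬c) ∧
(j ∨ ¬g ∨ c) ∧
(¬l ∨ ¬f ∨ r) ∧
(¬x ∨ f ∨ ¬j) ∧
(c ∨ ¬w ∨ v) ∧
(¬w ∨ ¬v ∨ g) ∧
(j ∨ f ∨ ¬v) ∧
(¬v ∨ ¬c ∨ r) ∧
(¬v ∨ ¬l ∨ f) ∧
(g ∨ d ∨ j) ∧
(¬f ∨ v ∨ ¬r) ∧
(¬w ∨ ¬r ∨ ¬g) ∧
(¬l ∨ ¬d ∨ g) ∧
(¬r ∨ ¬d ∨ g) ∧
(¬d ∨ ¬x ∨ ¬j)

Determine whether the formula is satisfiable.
No

No, the formula is not satisfiable.

No assignment of truth values to the variables can make all 50 clauses true simultaneously.

The formula is UNSAT (unsatisfiable).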